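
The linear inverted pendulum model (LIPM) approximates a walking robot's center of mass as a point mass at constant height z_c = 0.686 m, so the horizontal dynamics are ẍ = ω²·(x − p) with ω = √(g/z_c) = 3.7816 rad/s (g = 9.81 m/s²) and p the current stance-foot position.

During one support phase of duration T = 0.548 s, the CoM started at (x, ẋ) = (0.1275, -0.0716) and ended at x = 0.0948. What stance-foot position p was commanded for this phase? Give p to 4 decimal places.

ωT = 3.7816·0.548 = 2.072317; cosh(ωT) = 4.034549, sinh(ωT) = 3.908655
x(T) = p + (x₀−p)·cosh(ωT) + (ẋ₀/ω)·sinh(ωT) ⇒ p·(1 − cosh) = x(T) − x₀·cosh − (ẋ₀/ω)·sinh
numerator   = 0.0948 − (0.1275)·4.034549 − (-0.0716/3.7816)·3.908655 = -0.345599
denominator = 1 − 4.034549 = -3.034549
p = -0.345599 / -3.034549 = 0.1139

p = 0.1139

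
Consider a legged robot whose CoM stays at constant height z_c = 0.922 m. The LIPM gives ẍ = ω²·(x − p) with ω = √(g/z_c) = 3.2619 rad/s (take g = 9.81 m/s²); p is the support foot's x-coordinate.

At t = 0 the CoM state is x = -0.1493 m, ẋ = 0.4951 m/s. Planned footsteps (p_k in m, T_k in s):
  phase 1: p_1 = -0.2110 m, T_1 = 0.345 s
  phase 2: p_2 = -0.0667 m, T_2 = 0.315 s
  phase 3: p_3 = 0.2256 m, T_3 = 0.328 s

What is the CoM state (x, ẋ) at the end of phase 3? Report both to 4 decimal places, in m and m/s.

phase 1: p=-0.2110, T=0.345, ωT=1.125355, cosh=1.702925, sinh=1.378387; start (x,ẋ)=(-0.149300, 0.495100) → end (x,ẋ)=(0.103286, 1.120531)
phase 2: p=-0.0667, T=0.315, ωT=1.027498, cosh=1.575984, sinh=1.218083; start (x,ẋ)=(0.103286, 1.120531) → end (x,ẋ)=(0.619632, 2.441339)
phase 3: p=0.2256, T=0.328, ωT=1.069903, cosh=1.629070, sinh=1.286028; start (x,ẋ)=(0.619632, 2.441339) → end (x,ẋ)=(1.830021, 5.630034)

x = 1.8300, ẋ = 5.6300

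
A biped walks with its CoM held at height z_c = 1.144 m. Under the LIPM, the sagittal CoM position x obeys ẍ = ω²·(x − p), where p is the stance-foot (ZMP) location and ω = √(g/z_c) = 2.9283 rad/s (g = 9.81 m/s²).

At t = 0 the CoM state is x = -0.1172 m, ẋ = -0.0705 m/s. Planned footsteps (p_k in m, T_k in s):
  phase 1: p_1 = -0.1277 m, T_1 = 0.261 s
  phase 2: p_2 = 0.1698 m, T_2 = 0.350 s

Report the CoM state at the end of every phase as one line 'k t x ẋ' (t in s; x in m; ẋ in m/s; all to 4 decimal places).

1 0.2610 -0.1342 -0.0663
2 0.6110 -0.3359 -1.1850

phase 1: p=-0.1277, T=0.261, ωT=0.764286, cosh=1.306564, sinh=0.840898; start (x,ẋ)=(-0.117200, -0.070500) → end (x,ẋ)=(-0.134226, -0.066258)
phase 2: p=0.1698, T=0.350, ωT=1.024905, cosh=1.572831, sinh=1.214000; start (x,ẋ)=(-0.134226, -0.066258) → end (x,ẋ)=(-0.335850, -1.185011)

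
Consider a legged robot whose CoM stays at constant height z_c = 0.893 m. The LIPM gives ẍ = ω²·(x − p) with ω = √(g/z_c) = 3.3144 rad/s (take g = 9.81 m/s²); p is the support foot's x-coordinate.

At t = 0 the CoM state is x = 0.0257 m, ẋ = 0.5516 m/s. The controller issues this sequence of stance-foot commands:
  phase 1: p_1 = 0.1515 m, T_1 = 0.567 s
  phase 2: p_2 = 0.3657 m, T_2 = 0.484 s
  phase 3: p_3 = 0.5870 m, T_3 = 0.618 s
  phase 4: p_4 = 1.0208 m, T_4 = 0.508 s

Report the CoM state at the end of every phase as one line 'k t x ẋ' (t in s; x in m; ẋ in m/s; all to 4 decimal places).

1 0.5670 0.2622 0.5148
2 1.0510 0.4686 0.5135
3 1.6690 0.7111 0.5281
4 2.1770 0.5724 -1.1977

phase 1: p=0.1515, T=0.567, ωT=1.879265, cosh=3.350695, sinh=3.197993; start (x,ẋ)=(0.025700, 0.551600) → end (x,ẋ)=(0.262209, 0.514836)
phase 2: p=0.3657, T=0.484, ωT=1.604170, cosh=2.587392, sinh=2.386336; start (x,ẋ)=(0.262209, 0.514836) → end (x,ẋ)=(0.468606, 0.513547)
phase 3: p=0.5870, T=0.618, ωT=2.048299, cosh=3.941827, sinh=3.812873; start (x,ẋ)=(0.468606, 0.513547) → end (x,ẋ)=(0.711093, 0.528121)
phase 4: p=1.0208, T=0.508, ωT=1.683715, cosh=2.785605, sinh=2.599922; start (x,ẋ)=(0.711093, 0.528121) → end (x,ẋ)=(0.572354, -1.197665)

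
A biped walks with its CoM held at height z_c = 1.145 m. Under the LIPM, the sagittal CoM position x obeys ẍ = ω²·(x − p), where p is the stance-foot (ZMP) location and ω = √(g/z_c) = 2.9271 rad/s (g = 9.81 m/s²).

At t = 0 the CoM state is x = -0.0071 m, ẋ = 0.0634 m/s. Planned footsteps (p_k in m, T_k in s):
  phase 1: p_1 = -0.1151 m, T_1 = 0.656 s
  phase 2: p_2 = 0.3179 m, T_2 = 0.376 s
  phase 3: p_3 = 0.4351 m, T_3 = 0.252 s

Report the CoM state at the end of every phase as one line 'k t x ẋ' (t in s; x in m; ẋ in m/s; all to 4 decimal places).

1 0.6560 0.3335 1.2761
2 1.0320 0.9267 2.1912
3 1.2840 1.6702 3.9751

phase 1: p=-0.1151, T=0.656, ωT=1.920178, cosh=3.484375, sinh=3.337795; start (x,ẋ)=(-0.007100, 0.063400) → end (x,ẋ)=(0.333508, 1.276076)
phase 2: p=0.3179, T=0.376, ωT=1.100590, cosh=1.669306, sinh=1.336631; start (x,ẋ)=(0.333508, 1.276076) → end (x,ẋ)=(0.926662, 2.191227)
phase 3: p=0.4351, T=0.252, ωT=0.737629, cosh=1.284609, sinh=0.806363; start (x,ẋ)=(0.926662, 2.191227) → end (x,ẋ)=(1.670209, 3.975107)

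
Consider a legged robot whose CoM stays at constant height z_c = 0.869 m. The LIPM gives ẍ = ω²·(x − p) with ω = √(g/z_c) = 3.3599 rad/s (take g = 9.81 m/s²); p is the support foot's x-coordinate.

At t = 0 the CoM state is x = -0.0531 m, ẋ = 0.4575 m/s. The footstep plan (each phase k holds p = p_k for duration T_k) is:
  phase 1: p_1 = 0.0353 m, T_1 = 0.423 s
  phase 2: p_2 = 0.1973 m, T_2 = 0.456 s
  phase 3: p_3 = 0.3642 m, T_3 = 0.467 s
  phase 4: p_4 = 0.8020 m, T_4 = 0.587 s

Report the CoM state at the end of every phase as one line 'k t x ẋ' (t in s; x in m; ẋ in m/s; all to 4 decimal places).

phase 1: p=0.0353, T=0.423, ωT=1.421238, cosh=2.191830, sinh=1.950415; start (x,ẋ)=(-0.053100, 0.457500) → end (x,ẋ)=(0.107120, 0.423459)
phase 2: p=0.1973, T=0.456, ωT=1.532114, cosh=2.422015, sinh=2.205937; start (x,ẋ)=(0.107120, 0.423459) → end (x,ẋ)=(0.256904, 0.357235)
phase 3: p=0.3642, T=0.467, ωT=1.569073, cosh=2.505217, sinh=2.296979; start (x,ẋ)=(0.256904, 0.357235) → end (x,ẋ)=(0.339623, 0.066884)
phase 4: p=0.8020, T=0.587, ωT=1.972261, cosh=3.663026, sinh=3.523884; start (x,ẋ)=(0.339623, 0.066884) → end (x,ẋ)=(-0.821550, -5.229497)

1 0.4230 0.1071 0.4235
2 0.8790 0.2569 0.3572
3 1.3460 0.3396 0.0669
4 1.9330 -0.8216 -5.2295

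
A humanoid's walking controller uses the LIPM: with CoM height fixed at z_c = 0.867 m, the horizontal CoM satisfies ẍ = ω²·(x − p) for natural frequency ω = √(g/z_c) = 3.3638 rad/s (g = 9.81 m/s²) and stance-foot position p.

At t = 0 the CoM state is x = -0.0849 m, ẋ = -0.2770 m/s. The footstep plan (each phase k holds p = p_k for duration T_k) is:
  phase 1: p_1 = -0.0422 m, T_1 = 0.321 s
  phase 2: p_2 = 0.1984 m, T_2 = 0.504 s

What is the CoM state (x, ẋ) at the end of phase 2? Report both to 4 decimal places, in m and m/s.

x = -1.4808, ẋ = -5.5084

phase 1: p=-0.0422, T=0.321, ωT=1.079780, cosh=1.641851, sinh=1.302180; start (x,ẋ)=(-0.084900, -0.277000) → end (x,ẋ)=(-0.219538, -0.641830)
phase 2: p=0.1984, T=0.504, ωT=1.695355, cosh=2.816057, sinh=2.632523; start (x,ẋ)=(-0.219538, -0.641830) → end (x,ẋ)=(-1.480837, -5.508391)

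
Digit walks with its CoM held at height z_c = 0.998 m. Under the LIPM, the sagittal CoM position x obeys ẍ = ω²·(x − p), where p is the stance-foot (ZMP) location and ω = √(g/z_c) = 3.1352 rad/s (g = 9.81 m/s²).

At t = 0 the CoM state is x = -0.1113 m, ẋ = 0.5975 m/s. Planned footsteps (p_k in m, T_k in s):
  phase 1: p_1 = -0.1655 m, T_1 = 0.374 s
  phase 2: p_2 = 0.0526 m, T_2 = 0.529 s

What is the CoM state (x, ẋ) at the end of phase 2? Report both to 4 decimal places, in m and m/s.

x = 1.5313, ẋ = 4.7915

phase 1: p=-0.1655, T=0.374, ωT=1.172565, cosh=1.769919, sinh=1.460348; start (x,ẋ)=(-0.111300, 0.597500) → end (x,ẋ)=(0.208740, 1.305681)
phase 2: p=0.0526, T=0.529, ωT=1.658521, cosh=2.720979, sinh=2.530558; start (x,ẋ)=(0.208740, 1.305681) → end (x,ẋ)=(1.531325, 4.791511)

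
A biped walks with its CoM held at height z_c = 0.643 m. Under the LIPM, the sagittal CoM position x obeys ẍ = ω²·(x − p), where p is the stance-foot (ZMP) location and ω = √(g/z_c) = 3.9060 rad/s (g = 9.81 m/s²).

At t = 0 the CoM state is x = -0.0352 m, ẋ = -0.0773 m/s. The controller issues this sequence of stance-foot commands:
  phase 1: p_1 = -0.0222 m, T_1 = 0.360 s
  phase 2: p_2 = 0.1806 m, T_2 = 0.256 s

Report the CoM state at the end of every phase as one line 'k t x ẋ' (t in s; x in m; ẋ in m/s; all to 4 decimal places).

phase 1: p=-0.0222, T=0.360, ωT=1.406160, cosh=2.162670, sinh=1.917587; start (x,ẋ)=(-0.035200, -0.077300) → end (x,ẋ)=(-0.088264, -0.264546)
phase 2: p=0.1806, T=0.256, ωT=0.999936, cosh=1.543005, sinh=1.175102; start (x,ẋ)=(-0.088264, -0.264546) → end (x,ẋ)=(-0.313846, -1.642267)

1 0.3600 -0.0883 -0.2645
2 0.6160 -0.3138 -1.6423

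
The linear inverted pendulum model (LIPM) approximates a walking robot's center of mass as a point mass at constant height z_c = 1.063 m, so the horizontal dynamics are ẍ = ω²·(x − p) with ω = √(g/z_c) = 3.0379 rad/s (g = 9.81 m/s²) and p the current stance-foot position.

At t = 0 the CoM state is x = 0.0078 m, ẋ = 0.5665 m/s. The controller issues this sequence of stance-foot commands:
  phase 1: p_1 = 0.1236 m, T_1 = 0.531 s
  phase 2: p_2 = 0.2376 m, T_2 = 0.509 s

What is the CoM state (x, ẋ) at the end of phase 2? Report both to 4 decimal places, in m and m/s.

x = 0.7840, ẋ = 1.7725

phase 1: p=0.1236, T=0.531, ωT=1.613125, cosh=2.608866, sinh=2.409603; start (x,ẋ)=(0.007800, 0.566500) → end (x,ẋ)=(0.270830, 0.630252)
phase 2: p=0.2376, T=0.509, ωT=1.546291, cosh=2.453532, sinh=2.240496; start (x,ẋ)=(0.270830, 0.630252) → end (x,ẋ)=(0.783950, 1.772519)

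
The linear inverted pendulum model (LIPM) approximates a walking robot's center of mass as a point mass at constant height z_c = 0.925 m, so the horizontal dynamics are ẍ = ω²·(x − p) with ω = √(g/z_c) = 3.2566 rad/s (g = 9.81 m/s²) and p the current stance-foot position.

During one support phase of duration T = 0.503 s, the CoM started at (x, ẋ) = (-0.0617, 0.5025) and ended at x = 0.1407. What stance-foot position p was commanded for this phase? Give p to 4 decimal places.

p = 0.0458

ωT = 3.2566·0.503 = 1.638070; cosh(ωT) = 2.669792, sinh(ωT) = 2.475437
x(T) = p + (x₀−p)·cosh(ωT) + (ẋ₀/ω)·sinh(ωT) ⇒ p·(1 − cosh) = x(T) − x₀·cosh − (ẋ₀/ω)·sinh
numerator   = 0.1407 − (-0.0617)·2.669792 − (0.5025/3.2566)·2.475437 = -0.076539
denominator = 1 − 2.669792 = -1.669792
p = -0.076539 / -1.669792 = 0.0458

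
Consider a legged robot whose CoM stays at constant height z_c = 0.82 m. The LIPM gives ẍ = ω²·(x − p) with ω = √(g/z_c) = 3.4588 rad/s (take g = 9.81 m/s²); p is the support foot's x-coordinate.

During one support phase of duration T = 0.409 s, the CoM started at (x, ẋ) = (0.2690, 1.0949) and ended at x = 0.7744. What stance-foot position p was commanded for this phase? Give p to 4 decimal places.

ωT = 3.4588·0.409 = 1.414649; cosh(ωT) = 2.179027, sinh(ωT) = 1.936016
x(T) = p + (x₀−p)·cosh(ωT) + (ẋ₀/ω)·sinh(ωT) ⇒ p·(1 − cosh) = x(T) − x₀·cosh − (ẋ₀/ω)·sinh
numerator   = 0.7744 − (0.2690)·2.179027 − (1.0949/3.4588)·1.936016 = -0.424613
denominator = 1 − 2.179027 = -1.179027
p = -0.424613 / -1.179027 = 0.3601

p = 0.3601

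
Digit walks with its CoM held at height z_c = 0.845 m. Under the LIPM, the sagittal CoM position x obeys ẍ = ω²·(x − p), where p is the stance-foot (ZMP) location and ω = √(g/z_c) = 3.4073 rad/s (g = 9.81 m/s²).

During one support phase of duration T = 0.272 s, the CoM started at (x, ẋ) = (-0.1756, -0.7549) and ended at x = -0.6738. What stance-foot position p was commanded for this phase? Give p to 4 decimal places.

p = 0.3930

ωT = 3.4073·0.272 = 0.926786; cosh(ωT) = 1.461100, sinh(ωT) = 1.065276
x(T) = p + (x₀−p)·cosh(ωT) + (ẋ₀/ω)·sinh(ωT) ⇒ p·(1 − cosh) = x(T) − x₀·cosh − (ẋ₀/ω)·sinh
numerator   = -0.6738 − (-0.1756)·1.461100 − (-0.7549/3.4073)·1.065276 = -0.181215
denominator = 1 − 1.461100 = -0.461100
p = -0.181215 / -0.461100 = 0.3930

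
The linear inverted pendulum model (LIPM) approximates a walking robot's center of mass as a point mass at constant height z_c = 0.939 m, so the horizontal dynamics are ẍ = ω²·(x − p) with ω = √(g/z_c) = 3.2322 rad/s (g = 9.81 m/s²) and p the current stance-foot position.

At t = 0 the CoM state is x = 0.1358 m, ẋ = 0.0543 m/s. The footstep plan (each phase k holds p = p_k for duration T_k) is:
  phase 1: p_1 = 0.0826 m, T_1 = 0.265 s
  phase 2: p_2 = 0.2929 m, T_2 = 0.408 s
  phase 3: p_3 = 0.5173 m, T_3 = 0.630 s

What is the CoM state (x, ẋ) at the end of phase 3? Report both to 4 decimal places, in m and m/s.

x = -1.0114, ẋ = -4.8246

phase 1: p=0.0826, T=0.265, ωT=0.856533, cosh=1.389807, sinh=0.965175; start (x,ẋ)=(0.135800, 0.054300) → end (x,ẋ)=(0.172752, 0.241431)
phase 2: p=0.2929, T=0.408, ωT=1.318738, cosh=2.003086, sinh=1.735613; start (x,ẋ)=(0.172752, 0.241431) → end (x,ẋ)=(0.181877, -0.190402)
phase 3: p=0.5173, T=0.630, ωT=2.036286, cosh=3.896306, sinh=3.765793; start (x,ẋ)=(0.181877, -0.190402) → end (x,ẋ)=(-1.011447, -4.824570)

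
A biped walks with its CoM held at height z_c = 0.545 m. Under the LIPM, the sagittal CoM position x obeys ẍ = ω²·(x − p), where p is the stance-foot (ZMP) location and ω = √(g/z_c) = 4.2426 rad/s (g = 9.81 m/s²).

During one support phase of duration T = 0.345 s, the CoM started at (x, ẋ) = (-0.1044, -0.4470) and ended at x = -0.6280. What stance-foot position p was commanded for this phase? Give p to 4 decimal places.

ωT = 4.2426·0.345 = 1.463697; cosh(ωT) = 2.276644, sinh(ωT) = 2.045264
x(T) = p + (x₀−p)·cosh(ωT) + (ẋ₀/ω)·sinh(ωT) ⇒ p·(1 − cosh) = x(T) − x₀·cosh − (ẋ₀/ω)·sinh
numerator   = -0.6280 − (-0.1044)·2.276644 − (-0.4470/4.2426)·2.045264 = -0.174830
denominator = 1 − 2.276644 = -1.276644
p = -0.174830 / -1.276644 = 0.1369

p = 0.1369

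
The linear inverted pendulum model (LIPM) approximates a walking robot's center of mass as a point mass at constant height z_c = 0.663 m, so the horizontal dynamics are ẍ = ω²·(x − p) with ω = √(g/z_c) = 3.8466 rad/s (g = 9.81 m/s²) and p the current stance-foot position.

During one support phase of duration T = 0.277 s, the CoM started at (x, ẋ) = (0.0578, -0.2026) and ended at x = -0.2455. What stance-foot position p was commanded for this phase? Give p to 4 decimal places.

p = 0.4363

ωT = 3.8466·0.277 = 1.065508; cosh(ωT) = 1.623433, sinh(ωT) = 1.278880
x(T) = p + (x₀−p)·cosh(ωT) + (ẋ₀/ω)·sinh(ωT) ⇒ p·(1 − cosh) = x(T) − x₀·cosh − (ẋ₀/ω)·sinh
numerator   = -0.2455 − (0.0578)·1.623433 − (-0.2026/3.8466)·1.278880 = -0.271976
denominator = 1 − 1.623433 = -0.623433
p = -0.271976 / -0.623433 = 0.4363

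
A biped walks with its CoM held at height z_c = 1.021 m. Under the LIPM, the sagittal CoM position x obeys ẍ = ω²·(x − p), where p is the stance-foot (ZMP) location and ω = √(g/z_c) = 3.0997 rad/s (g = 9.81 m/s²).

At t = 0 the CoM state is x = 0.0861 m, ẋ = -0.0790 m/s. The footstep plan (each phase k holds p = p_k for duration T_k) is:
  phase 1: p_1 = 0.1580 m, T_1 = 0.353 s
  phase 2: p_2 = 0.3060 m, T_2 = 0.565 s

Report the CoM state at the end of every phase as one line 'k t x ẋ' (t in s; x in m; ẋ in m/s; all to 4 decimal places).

phase 1: p=0.1580, T=0.353, ωT=1.094194, cosh=1.660792, sinh=1.325983; start (x,ẋ)=(0.086100, -0.079000) → end (x,ẋ)=(0.004795, -0.426722)
phase 2: p=0.3060, T=0.565, ωT=1.751330, cosh=2.967904, sinh=2.794361; start (x,ẋ)=(0.004795, -0.426722) → end (x,ẋ)=(-0.972636, -3.875415)

1 0.3530 0.0048 -0.4267
2 0.9180 -0.9726 -3.8754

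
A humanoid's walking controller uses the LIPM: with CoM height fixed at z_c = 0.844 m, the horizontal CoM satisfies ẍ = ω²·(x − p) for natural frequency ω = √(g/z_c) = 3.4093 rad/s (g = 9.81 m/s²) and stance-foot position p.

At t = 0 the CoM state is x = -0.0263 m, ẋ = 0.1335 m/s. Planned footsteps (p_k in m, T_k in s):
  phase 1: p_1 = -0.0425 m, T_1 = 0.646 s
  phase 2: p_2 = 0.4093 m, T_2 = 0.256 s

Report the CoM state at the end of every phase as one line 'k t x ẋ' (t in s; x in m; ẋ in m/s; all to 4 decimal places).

phase 1: p=-0.0425, T=0.646, ωT=2.202408, cosh=4.578653, sinh=4.468117; start (x,ẋ)=(-0.026300, 0.133500) → end (x,ẋ)=(0.206635, 0.858027)
phase 2: p=0.4093, T=0.256, ωT=0.872781, cosh=1.405673, sinh=0.987885; start (x,ẋ)=(0.206635, 0.858027) → end (x,ẋ)=(0.373043, 0.523531)

1 0.6460 0.2066 0.8580
2 0.9020 0.3730 0.5235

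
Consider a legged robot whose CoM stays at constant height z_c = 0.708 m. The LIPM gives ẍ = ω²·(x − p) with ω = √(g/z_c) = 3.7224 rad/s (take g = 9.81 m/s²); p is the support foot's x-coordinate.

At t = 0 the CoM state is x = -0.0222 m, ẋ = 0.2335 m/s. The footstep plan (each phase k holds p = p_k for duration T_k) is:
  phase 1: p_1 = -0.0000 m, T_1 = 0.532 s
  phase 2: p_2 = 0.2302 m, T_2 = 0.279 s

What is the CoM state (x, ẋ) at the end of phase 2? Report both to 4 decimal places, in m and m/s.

x = 0.2770, ẋ = 0.4929

phase 1: p=-0.0000, T=0.532, ωT=1.980317, cosh=3.691532, sinh=3.553506; start (x,ẋ)=(-0.022200, 0.233500) → end (x,ẋ)=(0.140954, 0.568321)
phase 2: p=0.2302, T=0.279, ωT=1.038550, cosh=1.589542, sinh=1.235574; start (x,ẋ)=(0.140954, 0.568321) → end (x,ẋ)=(0.276981, 0.492898)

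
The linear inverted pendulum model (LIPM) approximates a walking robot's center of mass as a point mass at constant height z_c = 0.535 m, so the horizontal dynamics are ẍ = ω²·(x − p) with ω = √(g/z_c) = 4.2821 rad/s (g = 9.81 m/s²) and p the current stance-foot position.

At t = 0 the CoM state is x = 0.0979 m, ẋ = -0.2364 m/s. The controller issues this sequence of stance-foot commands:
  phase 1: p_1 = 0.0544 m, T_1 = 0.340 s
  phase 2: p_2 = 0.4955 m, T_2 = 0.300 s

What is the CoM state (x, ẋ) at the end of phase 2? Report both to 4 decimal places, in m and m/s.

x = -0.4500, ẋ = -3.5531

phase 1: p=0.0544, T=0.340, ωT=1.455914, cosh=2.260794, sinh=2.027607; start (x,ẋ)=(0.097900, -0.236400) → end (x,ẋ)=(0.040807, -0.156767)
phase 2: p=0.4955, T=0.300, ωT=1.284630, cosh=1.945042, sinh=1.668289; start (x,ẋ)=(0.040807, -0.156767) → end (x,ẋ)=(-0.449972, -3.553142)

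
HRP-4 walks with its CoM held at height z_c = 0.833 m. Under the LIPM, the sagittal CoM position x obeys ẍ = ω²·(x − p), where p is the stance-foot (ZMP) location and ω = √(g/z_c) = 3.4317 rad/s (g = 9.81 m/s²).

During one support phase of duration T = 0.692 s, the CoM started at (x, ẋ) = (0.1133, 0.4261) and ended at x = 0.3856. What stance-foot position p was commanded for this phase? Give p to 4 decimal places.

p = 0.2013

ωT = 3.4317·0.692 = 2.374736; cosh(ωT) = 5.420609, sinh(ωT) = 5.327570
x(T) = p + (x₀−p)·cosh(ωT) + (ẋ₀/ω)·sinh(ωT) ⇒ p·(1 − cosh) = x(T) − x₀·cosh − (ẋ₀/ω)·sinh
numerator   = 0.3856 − (0.1133)·5.420609 − (0.4261/3.4317)·5.327570 = -0.890057
denominator = 1 − 5.420609 = -4.420609
p = -0.890057 / -4.420609 = 0.2013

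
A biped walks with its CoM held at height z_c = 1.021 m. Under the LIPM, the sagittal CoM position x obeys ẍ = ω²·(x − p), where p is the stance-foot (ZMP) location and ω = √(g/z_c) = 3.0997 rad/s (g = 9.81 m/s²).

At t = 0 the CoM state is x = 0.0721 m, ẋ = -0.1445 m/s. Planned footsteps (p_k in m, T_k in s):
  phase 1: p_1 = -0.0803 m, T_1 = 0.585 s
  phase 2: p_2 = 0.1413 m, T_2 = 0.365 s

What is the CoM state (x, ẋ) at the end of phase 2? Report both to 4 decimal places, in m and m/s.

phase 1: p=-0.0803, T=0.585, ωT=1.813324, cosh=3.146953, sinh=2.983842; start (x,ẋ)=(0.072100, -0.144500) → end (x,ẋ)=(0.260197, 0.954815)
phase 2: p=0.1413, T=0.365, ωT=1.131390, cosh=1.711274, sinh=1.388690; start (x,ẋ)=(0.260197, 0.954815) → end (x,ẋ)=(0.772529, 2.145744)

x = 0.7725, ẋ = 2.1457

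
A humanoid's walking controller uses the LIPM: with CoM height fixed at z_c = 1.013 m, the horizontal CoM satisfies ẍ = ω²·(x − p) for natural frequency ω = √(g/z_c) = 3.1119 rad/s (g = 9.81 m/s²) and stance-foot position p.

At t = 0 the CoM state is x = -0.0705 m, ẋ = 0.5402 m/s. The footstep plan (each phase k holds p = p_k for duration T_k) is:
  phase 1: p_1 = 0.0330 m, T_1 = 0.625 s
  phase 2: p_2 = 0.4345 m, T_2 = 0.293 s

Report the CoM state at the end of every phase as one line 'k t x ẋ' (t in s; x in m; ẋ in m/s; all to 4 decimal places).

phase 1: p=0.0330, T=0.625, ωT=1.944937, cosh=3.568095, sinh=3.425099; start (x,ẋ)=(-0.070500, 0.540200) → end (x,ẋ)=(0.258271, 0.824324)
phase 2: p=0.4345, T=0.293, ωT=0.911787, cosh=1.445285, sinh=1.043480; start (x,ẋ)=(0.258271, 0.824324) → end (x,ẋ)=(0.456210, 0.619131)

1 0.6250 0.2583 0.8243
2 0.9180 0.4562 0.6191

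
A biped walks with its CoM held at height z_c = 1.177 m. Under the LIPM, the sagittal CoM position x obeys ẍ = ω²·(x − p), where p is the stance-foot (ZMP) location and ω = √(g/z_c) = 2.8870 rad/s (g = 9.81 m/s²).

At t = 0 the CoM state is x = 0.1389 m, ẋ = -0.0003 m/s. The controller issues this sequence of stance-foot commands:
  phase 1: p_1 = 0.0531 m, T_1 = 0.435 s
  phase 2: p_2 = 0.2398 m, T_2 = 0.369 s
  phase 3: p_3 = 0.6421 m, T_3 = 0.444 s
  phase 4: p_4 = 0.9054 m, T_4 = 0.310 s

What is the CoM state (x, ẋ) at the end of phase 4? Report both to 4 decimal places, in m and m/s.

x = 0.1903, ẋ = -1.6040

phase 1: p=0.0531, T=0.435, ωT=1.255845, cosh=1.897819, sinh=1.612984; start (x,ẋ)=(0.138900, -0.000300) → end (x,ẋ)=(0.215765, 0.398974)
phase 2: p=0.2398, T=0.369, ωT=1.065303, cosh=1.623171, sinh=1.278547; start (x,ẋ)=(0.215765, 0.398974) → end (x,ẋ)=(0.377479, 0.558887)
phase 3: p=0.6421, T=0.444, ωT=1.281828, cosh=1.940375, sinh=1.662845; start (x,ẋ)=(0.377479, 0.558887) → end (x,ẋ)=(0.450542, -0.185899)
phase 4: p=0.9054, T=0.310, ωT=0.894970, cosh=1.427941, sinh=1.019321; start (x,ẋ)=(0.450542, -0.185899) → end (x,ẋ)=(0.190253, -1.604001)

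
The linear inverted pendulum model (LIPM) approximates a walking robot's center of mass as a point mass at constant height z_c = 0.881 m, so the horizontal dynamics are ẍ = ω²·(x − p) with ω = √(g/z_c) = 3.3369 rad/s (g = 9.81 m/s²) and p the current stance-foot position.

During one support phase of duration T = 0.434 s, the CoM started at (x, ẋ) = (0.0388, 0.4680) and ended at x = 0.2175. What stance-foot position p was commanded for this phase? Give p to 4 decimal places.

ωT = 3.3369·0.434 = 1.448215; cosh(ωT) = 2.245250, sinh(ωT) = 2.010260
x(T) = p + (x₀−p)·cosh(ωT) + (ẋ₀/ω)·sinh(ωT) ⇒ p·(1 − cosh) = x(T) − x₀·cosh − (ẋ₀/ω)·sinh
numerator   = 0.2175 − (0.0388)·2.245250 − (0.4680/3.3369)·2.010260 = -0.151555
denominator = 1 − 2.245250 = -1.245250
p = -0.151555 / -1.245250 = 0.1217

p = 0.1217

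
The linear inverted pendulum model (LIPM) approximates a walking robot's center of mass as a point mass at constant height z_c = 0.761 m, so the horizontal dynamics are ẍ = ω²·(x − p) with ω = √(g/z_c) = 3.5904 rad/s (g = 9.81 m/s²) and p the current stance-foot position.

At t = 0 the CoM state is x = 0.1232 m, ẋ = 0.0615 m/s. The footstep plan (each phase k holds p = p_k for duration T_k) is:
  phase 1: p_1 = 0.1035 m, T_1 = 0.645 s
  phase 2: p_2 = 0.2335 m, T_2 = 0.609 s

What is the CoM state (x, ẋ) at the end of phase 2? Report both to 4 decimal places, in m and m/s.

x = 1.3090, ẋ = 3.9137

phase 1: p=0.1035, T=0.645, ωT=2.315808, cosh=5.115897, sinh=5.017210; start (x,ẋ)=(0.123200, 0.061500) → end (x,ẋ)=(0.290223, 0.669499)
phase 2: p=0.2335, T=0.609, ωT=2.186554, cosh=4.508387, sinh=4.396084; start (x,ẋ)=(0.290223, 0.669499) → end (x,ẋ)=(1.308964, 3.913662)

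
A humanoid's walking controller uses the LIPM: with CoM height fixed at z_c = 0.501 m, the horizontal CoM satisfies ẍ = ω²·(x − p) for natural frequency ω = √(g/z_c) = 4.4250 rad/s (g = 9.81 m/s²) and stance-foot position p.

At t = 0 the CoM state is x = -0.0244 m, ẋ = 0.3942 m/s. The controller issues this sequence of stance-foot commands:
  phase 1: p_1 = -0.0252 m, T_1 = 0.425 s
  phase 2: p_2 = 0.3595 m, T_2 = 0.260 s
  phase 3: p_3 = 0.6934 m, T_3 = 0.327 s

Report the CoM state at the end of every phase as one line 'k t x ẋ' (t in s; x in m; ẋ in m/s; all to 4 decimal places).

phase 1: p=-0.0252, T=0.425, ωT=1.880625, cosh=3.355048, sinh=3.202554; start (x,ẋ)=(-0.024400, 0.394200) → end (x,ẋ)=(0.262783, 1.333897)
phase 2: p=0.3595, T=0.260, ωT=1.150500, cosh=1.738125, sinh=1.421647; start (x,ẋ)=(0.262783, 1.333897) → end (x,ẋ)=(0.619943, 1.710053)
phase 3: p=0.6934, T=0.327, ωT=1.446975, cosh=2.242760, sinh=2.007479; start (x,ẋ)=(0.619943, 1.710053) → end (x,ẋ)=(1.304448, 3.182708)

1 0.4250 0.2628 1.3339
2 0.6850 0.6199 1.7101
3 1.0120 1.3044 3.1827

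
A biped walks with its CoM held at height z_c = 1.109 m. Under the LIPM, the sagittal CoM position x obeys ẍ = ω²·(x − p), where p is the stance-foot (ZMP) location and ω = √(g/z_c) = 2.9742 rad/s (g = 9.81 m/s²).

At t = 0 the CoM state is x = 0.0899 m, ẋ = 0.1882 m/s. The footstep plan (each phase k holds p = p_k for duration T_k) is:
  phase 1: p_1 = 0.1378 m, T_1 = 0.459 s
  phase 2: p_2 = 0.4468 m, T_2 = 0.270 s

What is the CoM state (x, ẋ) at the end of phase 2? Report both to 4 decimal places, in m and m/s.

x = 0.0936, ẋ = -0.6011

phase 1: p=0.1378, T=0.459, ωT=1.365158, cosh=2.085841, sinh=1.830500; start (x,ẋ)=(0.089900, 0.188200) → end (x,ẋ)=(0.153718, 0.131774)
phase 2: p=0.4468, T=0.270, ωT=0.803034, cosh=1.340136, sinh=0.892168; start (x,ẋ)=(0.153718, 0.131774) → end (x,ẋ)=(0.093558, -0.601094)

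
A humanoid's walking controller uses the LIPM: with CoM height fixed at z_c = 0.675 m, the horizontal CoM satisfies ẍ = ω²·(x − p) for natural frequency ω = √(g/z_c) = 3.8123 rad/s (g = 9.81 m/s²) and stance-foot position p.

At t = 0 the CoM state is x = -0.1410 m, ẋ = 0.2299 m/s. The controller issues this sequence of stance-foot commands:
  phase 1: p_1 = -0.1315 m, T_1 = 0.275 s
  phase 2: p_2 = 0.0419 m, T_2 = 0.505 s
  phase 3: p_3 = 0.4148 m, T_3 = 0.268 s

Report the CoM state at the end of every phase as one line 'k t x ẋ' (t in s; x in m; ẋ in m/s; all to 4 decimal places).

1 0.2750 -0.0713 0.3229
2 0.7800 -0.0701 -0.3169
3 1.0480 -0.4464 -2.7319

phase 1: p=-0.1315, T=0.275, ωT=1.048382, cosh=1.601768, sinh=1.251264; start (x,ẋ)=(-0.141000, 0.229900) → end (x,ẋ)=(-0.071260, 0.322930)
phase 2: p=0.0419, T=0.505, ωT=1.925212, cosh=3.501222, sinh=3.355377; start (x,ẋ)=(-0.071260, 0.322930) → end (x,ẋ)=(-0.070072, -0.316855)
phase 3: p=0.4148, T=0.268, ωT=1.021696, cosh=1.568943, sinh=1.208960; start (x,ẋ)=(-0.070072, -0.316855) → end (x,ẋ)=(-0.446418, -2.731861)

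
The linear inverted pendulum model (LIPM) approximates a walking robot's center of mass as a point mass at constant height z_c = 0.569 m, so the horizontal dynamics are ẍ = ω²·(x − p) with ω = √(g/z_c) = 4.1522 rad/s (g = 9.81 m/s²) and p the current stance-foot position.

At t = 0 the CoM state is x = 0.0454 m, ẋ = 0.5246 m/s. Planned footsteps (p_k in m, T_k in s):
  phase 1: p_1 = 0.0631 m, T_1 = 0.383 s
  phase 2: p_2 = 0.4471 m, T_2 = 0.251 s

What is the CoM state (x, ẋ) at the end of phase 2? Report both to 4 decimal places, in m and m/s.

x = 0.5853, ẋ = 1.1793

phase 1: p=0.0631, T=0.383, ωT=1.590293, cosh=2.554525, sinh=2.350659; start (x,ẋ)=(0.045400, 0.524600) → end (x,ẋ)=(0.314873, 1.167345)
phase 2: p=0.4471, T=0.251, ωT=1.042202, cosh=1.594066, sinh=1.241389; start (x,ẋ)=(0.314873, 1.167345) → end (x,ẋ)=(0.585325, 1.179263)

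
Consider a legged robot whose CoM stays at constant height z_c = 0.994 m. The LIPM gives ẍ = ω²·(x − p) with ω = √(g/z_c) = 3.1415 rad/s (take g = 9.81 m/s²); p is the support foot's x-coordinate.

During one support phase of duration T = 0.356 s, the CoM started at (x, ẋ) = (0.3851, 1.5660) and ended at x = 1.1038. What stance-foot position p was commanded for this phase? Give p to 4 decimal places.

ωT = 3.1415·0.356 = 1.118374; cosh(ωT) = 1.693343, sinh(ωT) = 1.366532
x(T) = p + (x₀−p)·cosh(ωT) + (ẋ₀/ω)·sinh(ωT) ⇒ p·(1 − cosh) = x(T) − x₀·cosh − (ẋ₀/ω)·sinh
numerator   = 1.1038 − (0.3851)·1.693343 − (1.5660/3.1415)·1.366532 = -0.229506
denominator = 1 − 1.693343 = -0.693343
p = -0.229506 / -0.693343 = 0.3310

p = 0.3310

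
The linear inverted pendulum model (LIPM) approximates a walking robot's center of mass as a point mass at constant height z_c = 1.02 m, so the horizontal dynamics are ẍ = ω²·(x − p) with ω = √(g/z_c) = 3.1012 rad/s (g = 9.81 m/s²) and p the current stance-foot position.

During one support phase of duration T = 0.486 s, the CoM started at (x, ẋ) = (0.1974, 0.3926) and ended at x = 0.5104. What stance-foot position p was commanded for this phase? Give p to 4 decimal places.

p = 0.1672

ωT = 3.1012·0.486 = 1.507183; cosh(ωT) = 2.367765, sinh(ωT) = 2.146232
x(T) = p + (x₀−p)·cosh(ωT) + (ẋ₀/ω)·sinh(ωT) ⇒ p·(1 − cosh) = x(T) − x₀·cosh − (ẋ₀/ω)·sinh
numerator   = 0.5104 − (0.1974)·2.367765 − (0.3926/3.1012)·2.146232 = -0.228702
denominator = 1 − 2.367765 = -1.367765
p = -0.228702 / -1.367765 = 0.1672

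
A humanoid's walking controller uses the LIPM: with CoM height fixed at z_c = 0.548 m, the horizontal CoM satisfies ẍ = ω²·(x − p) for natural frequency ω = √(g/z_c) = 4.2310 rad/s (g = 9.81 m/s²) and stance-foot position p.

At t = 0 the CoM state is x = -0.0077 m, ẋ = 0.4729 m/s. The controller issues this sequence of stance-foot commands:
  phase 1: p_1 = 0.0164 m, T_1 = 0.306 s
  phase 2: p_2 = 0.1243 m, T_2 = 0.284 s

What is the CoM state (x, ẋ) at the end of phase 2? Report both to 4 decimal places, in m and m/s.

x = 0.4551, ẋ = 1.5843

phase 1: p=0.0164, T=0.306, ωT=1.294686, cosh=1.961917, sinh=1.687933; start (x,ẋ)=(-0.007700, 0.472900) → end (x,ẋ)=(0.157779, 0.755677)
phase 2: p=0.1243, T=0.284, ωT=1.201604, cosh=1.813079, sinh=1.512368; start (x,ẋ)=(0.157779, 0.755677) → end (x,ẋ)=(0.455115, 1.584325)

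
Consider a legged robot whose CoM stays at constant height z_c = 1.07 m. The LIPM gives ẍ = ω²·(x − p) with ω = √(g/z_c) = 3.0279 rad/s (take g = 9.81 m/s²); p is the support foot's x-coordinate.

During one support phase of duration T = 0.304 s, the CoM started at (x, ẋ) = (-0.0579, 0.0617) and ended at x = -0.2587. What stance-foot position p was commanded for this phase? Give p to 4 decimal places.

ωT = 3.0279·0.304 = 0.920482; cosh(ωT) = 1.454413, sinh(ωT) = 1.056086
x(T) = p + (x₀−p)·cosh(ωT) + (ẋ₀/ω)·sinh(ωT) ⇒ p·(1 − cosh) = x(T) − x₀·cosh − (ẋ₀/ω)·sinh
numerator   = -0.2587 − (-0.0579)·1.454413 − (0.0617/3.0279)·1.056086 = -0.196010
denominator = 1 − 1.454413 = -0.454413
p = -0.196010 / -0.454413 = 0.4313

p = 0.4313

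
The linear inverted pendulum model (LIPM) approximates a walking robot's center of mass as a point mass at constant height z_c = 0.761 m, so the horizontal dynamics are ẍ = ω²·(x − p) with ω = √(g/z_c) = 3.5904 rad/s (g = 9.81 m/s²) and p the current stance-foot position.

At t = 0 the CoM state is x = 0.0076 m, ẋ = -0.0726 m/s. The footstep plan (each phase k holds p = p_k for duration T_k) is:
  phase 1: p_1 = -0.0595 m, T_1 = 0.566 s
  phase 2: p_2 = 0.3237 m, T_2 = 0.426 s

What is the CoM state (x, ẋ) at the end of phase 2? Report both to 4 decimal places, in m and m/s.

x = 0.2246, ẋ = -0.0666

phase 1: p=-0.0595, T=0.566, ωT=2.032166, cosh=3.880825, sinh=3.749774; start (x,ẋ)=(0.007600, -0.072600) → end (x,ẋ)=(0.125081, 0.621632)
phase 2: p=0.3237, T=0.426, ωT=1.529510, cosh=2.416279, sinh=2.199637; start (x,ẋ)=(0.125081, 0.621632) → end (x,ẋ)=(0.224620, -0.066575)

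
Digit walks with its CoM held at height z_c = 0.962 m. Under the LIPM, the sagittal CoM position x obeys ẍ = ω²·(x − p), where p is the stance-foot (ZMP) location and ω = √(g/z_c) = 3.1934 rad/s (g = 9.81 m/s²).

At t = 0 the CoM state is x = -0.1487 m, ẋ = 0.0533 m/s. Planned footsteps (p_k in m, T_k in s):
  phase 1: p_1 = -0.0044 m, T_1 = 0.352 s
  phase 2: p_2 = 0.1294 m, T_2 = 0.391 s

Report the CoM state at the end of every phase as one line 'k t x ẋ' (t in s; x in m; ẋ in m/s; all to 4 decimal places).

phase 1: p=-0.0044, T=0.352, ωT=1.124077, cosh=1.701163, sinh=1.376211; start (x,ẋ)=(-0.148700, 0.053300) → end (x,ẋ)=(-0.226908, -0.543497)
phase 2: p=0.1294, T=0.391, ωT=1.248619, cosh=1.886214, sinh=1.599313; start (x,ẋ)=(-0.226908, -0.543497) → end (x,ẋ)=(-0.814866, -2.844904)

1 0.3520 -0.2269 -0.5435
2 0.7430 -0.8149 -2.8449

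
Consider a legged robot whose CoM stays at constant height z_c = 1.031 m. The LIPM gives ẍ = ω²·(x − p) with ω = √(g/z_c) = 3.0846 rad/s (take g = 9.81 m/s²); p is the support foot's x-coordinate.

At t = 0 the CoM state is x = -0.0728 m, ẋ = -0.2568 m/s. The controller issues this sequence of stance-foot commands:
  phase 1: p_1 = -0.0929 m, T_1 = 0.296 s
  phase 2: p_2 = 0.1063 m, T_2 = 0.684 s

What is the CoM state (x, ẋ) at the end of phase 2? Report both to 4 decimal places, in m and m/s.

x = -1.3736, ẋ = -4.5059

phase 1: p=-0.0929, T=0.296, ωT=0.913042, cosh=1.446596, sinh=1.045294; start (x,ẋ)=(-0.072800, -0.256800) → end (x,ẋ)=(-0.150847, -0.306677)
phase 2: p=0.1063, T=0.684, ωT=2.109866, cosh=4.184197, sinh=4.062943; start (x,ẋ)=(-0.150847, -0.306677) → end (x,ẋ)=(-1.373598, -4.505900)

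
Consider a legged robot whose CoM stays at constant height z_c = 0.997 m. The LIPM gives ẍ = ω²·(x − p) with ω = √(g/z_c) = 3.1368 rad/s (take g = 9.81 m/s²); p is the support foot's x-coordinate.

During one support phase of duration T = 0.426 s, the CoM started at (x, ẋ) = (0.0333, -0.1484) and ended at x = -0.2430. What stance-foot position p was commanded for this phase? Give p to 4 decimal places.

p = 0.2195

ωT = 3.1368·0.426 = 1.336277; cosh(ωT) = 2.033837, sinh(ωT) = 1.771014
x(T) = p + (x₀−p)·cosh(ωT) + (ẋ₀/ω)·sinh(ωT) ⇒ p·(1 − cosh) = x(T) − x₀·cosh − (ẋ₀/ω)·sinh
numerator   = -0.2430 − (0.0333)·2.033837 − (-0.1484/3.1368)·1.771014 = -0.226941
denominator = 1 − 2.033837 = -1.033837
p = -0.226941 / -1.033837 = 0.2195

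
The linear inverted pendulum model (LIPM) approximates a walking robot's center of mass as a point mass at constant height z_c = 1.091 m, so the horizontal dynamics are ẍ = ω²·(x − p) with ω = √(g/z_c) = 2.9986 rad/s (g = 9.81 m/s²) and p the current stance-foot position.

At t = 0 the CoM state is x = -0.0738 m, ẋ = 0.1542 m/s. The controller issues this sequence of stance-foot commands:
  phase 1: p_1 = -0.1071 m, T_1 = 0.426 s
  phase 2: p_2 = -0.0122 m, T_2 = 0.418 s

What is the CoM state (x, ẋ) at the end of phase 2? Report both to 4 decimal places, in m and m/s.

phase 1: p=-0.1071, T=0.426, ωT=1.277404, cosh=1.933037, sinh=1.654277; start (x,ẋ)=(-0.073800, 0.154200) → end (x,ẋ)=(0.042340, 0.463259)
phase 2: p=-0.0122, T=0.418, ωT=1.253415, cosh=1.893905, sinh=1.608377; start (x,ẋ)=(0.042340, 0.463259) → end (x,ẋ)=(0.339574, 1.140407)

x = 0.3396, ẋ = 1.1404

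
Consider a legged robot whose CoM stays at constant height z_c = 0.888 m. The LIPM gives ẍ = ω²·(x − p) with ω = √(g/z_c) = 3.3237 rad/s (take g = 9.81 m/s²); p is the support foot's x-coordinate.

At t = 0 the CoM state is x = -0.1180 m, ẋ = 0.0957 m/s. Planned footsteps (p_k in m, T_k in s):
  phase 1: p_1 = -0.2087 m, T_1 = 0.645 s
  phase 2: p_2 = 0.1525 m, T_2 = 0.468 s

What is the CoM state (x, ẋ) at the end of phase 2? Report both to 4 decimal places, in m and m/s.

phase 1: p=-0.2087, T=0.645, ωT=2.143787, cosh=4.324446, sinh=4.207236; start (x,ẋ)=(-0.118000, 0.095700) → end (x,ẋ)=(0.304667, 1.682161)
phase 2: p=0.1525, T=0.468, ωT=1.555492, cosh=2.474250, sinh=2.263165; start (x,ẋ)=(0.304667, 1.682161) → end (x,ẋ)=(1.674412, 5.306700)

x = 1.6744, ẋ = 5.3067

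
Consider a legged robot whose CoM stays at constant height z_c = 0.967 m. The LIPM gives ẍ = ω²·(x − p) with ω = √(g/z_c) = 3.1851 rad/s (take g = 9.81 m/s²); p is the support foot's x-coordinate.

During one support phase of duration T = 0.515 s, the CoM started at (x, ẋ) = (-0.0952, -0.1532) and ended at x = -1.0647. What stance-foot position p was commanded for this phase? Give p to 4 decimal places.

p = 0.4122

ωT = 3.1851·0.515 = 1.640327; cosh(ωT) = 2.675385, sinh(ωT) = 2.481468
x(T) = p + (x₀−p)·cosh(ωT) + (ẋ₀/ω)·sinh(ωT) ⇒ p·(1 − cosh) = x(T) − x₀·cosh − (ẋ₀/ω)·sinh
numerator   = -1.0647 − (-0.0952)·2.675385 − (-0.1532/3.1851)·2.481468 = -0.690647
denominator = 1 − 2.675385 = -1.675385
p = -0.690647 / -1.675385 = 0.4122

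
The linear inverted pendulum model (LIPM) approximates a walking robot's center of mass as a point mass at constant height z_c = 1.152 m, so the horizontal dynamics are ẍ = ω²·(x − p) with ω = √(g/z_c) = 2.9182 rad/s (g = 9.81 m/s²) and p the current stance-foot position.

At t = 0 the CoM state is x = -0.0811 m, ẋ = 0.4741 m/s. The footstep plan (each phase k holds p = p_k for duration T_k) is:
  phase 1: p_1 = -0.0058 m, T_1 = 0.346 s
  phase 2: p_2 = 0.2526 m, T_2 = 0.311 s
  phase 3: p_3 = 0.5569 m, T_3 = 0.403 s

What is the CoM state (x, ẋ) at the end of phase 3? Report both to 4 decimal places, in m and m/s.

x = -0.0817, ẋ = -1.4641

phase 1: p=-0.0058, T=0.346, ωT=1.009697, cosh=1.554550, sinh=1.190220; start (x,ẋ)=(-0.081100, 0.474100) → end (x,ẋ)=(0.070509, 0.475472)
phase 2: p=0.2526, T=0.311, ωT=0.907560, cosh=1.440888, sinh=1.037381; start (x,ẋ)=(0.070509, 0.475472) → end (x,ẋ)=(0.159252, 0.133862)
phase 3: p=0.5569, T=0.403, ωT=1.176035, cosh=1.774997, sinh=1.466498; start (x,ẋ)=(0.159252, 0.133862) → end (x,ẋ)=(-0.081654, -1.464143)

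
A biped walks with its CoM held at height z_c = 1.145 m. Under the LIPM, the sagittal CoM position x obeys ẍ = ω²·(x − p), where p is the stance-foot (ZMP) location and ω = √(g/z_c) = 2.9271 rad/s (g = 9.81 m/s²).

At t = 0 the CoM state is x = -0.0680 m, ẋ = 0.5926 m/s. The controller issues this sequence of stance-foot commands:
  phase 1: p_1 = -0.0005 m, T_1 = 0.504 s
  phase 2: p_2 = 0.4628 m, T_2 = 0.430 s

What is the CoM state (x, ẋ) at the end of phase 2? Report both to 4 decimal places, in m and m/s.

x = 0.6113, ẋ = 0.8713

phase 1: p=-0.0005, T=0.504, ωT=1.475258, cosh=2.300443, sinh=2.071723; start (x,ẋ)=(-0.068000, 0.592600) → end (x,ẋ)=(0.263647, 0.953913)
phase 2: p=0.4628, T=0.430, ωT=1.258653, cosh=1.902356, sinh=1.618320; start (x,ẋ)=(0.263647, 0.953913) → end (x,ẋ)=(0.611333, 0.871295)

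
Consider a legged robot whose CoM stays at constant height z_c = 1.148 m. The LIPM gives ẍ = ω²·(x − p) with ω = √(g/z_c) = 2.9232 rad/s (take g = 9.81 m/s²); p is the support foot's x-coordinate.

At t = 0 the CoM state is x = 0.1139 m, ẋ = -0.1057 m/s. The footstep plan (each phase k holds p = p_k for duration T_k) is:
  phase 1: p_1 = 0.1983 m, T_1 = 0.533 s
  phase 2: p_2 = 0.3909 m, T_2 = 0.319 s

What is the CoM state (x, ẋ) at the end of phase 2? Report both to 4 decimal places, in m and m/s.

x = -0.6211, ẋ = -2.7251

phase 1: p=0.1983, T=0.533, ωT=1.558066, cosh=2.480084, sinh=2.269541; start (x,ẋ)=(0.113900, -0.105700) → end (x,ẋ)=(-0.093083, -0.822082)
phase 2: p=0.3909, T=0.319, ωT=0.932501, cosh=1.467212, sinh=1.073644; start (x,ẋ)=(-0.093083, -0.822082) → end (x,ẋ)=(-0.621143, -2.725138)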